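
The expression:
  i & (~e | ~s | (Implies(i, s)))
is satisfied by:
  {i: True}


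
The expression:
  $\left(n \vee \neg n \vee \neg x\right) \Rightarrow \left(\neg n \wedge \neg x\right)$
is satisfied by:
  {n: False, x: False}


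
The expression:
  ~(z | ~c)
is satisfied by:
  {c: True, z: False}


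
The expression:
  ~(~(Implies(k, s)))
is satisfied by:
  {s: True, k: False}
  {k: False, s: False}
  {k: True, s: True}


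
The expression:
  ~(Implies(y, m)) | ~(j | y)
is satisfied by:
  {j: False, m: False, y: False}
  {y: True, j: False, m: False}
  {m: True, j: False, y: False}
  {y: True, j: True, m: False}


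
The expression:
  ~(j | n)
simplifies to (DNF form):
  ~j & ~n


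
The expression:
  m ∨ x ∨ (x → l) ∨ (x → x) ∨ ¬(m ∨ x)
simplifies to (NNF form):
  True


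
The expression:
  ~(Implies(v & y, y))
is never true.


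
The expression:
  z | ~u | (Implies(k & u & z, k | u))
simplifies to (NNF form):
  True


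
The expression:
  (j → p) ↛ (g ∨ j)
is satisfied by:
  {g: False, j: False}


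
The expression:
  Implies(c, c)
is always true.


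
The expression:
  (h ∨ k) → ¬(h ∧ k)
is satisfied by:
  {h: False, k: False}
  {k: True, h: False}
  {h: True, k: False}


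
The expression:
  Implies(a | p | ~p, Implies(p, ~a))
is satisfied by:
  {p: False, a: False}
  {a: True, p: False}
  {p: True, a: False}


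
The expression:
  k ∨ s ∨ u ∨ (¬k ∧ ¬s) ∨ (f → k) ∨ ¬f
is always true.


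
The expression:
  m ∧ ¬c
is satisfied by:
  {m: True, c: False}


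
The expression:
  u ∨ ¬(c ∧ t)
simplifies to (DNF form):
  u ∨ ¬c ∨ ¬t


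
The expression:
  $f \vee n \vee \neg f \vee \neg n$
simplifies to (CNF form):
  $\text{True}$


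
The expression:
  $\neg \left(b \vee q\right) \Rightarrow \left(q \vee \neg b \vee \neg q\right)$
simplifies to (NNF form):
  $\text{True}$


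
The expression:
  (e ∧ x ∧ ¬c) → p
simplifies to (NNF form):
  c ∨ p ∨ ¬e ∨ ¬x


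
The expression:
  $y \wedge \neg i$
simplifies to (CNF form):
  $y \wedge \neg i$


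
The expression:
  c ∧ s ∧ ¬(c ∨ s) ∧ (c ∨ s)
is never true.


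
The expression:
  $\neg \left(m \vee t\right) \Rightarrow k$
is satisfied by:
  {k: True, t: True, m: True}
  {k: True, t: True, m: False}
  {k: True, m: True, t: False}
  {k: True, m: False, t: False}
  {t: True, m: True, k: False}
  {t: True, m: False, k: False}
  {m: True, t: False, k: False}


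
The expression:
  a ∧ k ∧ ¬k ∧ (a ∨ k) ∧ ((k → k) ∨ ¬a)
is never true.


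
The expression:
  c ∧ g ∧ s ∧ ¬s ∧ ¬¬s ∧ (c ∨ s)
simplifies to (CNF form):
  False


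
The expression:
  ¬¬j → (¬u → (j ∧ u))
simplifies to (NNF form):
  u ∨ ¬j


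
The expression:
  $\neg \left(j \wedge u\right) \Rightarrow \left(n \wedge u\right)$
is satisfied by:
  {n: True, j: True, u: True}
  {n: True, u: True, j: False}
  {j: True, u: True, n: False}


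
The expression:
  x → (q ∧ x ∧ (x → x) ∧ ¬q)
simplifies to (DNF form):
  ¬x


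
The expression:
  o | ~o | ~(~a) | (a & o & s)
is always true.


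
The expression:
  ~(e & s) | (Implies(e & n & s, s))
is always true.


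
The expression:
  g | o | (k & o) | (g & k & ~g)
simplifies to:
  g | o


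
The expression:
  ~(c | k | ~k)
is never true.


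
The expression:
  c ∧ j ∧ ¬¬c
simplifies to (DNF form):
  c ∧ j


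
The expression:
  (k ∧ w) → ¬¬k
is always true.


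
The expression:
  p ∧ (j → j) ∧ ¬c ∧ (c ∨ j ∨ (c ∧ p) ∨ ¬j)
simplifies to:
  p ∧ ¬c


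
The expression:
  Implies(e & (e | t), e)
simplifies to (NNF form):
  True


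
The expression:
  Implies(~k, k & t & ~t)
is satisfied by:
  {k: True}


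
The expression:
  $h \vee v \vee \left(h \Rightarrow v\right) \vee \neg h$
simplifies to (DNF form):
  $\text{True}$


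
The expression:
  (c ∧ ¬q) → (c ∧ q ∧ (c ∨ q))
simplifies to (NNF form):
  q ∨ ¬c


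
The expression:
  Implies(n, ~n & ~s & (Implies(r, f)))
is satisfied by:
  {n: False}


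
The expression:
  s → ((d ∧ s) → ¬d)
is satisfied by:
  {s: False, d: False}
  {d: True, s: False}
  {s: True, d: False}


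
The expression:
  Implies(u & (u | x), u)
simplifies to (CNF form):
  True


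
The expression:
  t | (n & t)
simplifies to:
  t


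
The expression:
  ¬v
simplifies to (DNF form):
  ¬v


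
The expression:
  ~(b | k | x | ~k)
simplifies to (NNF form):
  False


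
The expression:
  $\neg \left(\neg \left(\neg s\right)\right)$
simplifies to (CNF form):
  $\neg s$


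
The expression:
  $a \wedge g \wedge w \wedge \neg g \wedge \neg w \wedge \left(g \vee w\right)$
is never true.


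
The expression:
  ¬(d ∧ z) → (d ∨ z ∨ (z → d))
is always true.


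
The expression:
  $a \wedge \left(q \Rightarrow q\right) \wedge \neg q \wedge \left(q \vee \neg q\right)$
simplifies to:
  $a \wedge \neg q$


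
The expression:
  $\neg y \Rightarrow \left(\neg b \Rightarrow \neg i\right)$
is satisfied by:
  {y: True, b: True, i: False}
  {y: True, i: False, b: False}
  {b: True, i: False, y: False}
  {b: False, i: False, y: False}
  {y: True, b: True, i: True}
  {y: True, i: True, b: False}
  {b: True, i: True, y: False}


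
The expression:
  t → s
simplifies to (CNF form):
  s ∨ ¬t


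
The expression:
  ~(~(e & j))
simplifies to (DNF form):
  e & j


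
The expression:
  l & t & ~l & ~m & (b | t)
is never true.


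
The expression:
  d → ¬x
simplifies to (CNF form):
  ¬d ∨ ¬x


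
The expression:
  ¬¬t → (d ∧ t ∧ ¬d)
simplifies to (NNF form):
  ¬t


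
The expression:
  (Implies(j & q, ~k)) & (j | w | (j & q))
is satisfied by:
  {w: True, j: True, k: False, q: False}
  {j: True, w: False, k: False, q: False}
  {w: True, q: True, j: True, k: False}
  {q: True, j: True, w: False, k: False}
  {w: True, k: True, j: True, q: False}
  {k: True, j: True, q: False, w: False}
  {w: True, q: False, j: False, k: False}
  {q: True, w: True, j: False, k: False}
  {k: True, w: True, q: False, j: False}
  {q: True, k: True, w: True, j: False}


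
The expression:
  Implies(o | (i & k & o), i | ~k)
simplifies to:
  i | ~k | ~o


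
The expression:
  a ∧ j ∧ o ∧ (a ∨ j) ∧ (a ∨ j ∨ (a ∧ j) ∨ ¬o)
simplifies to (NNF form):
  a ∧ j ∧ o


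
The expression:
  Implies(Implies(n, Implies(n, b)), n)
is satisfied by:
  {n: True}


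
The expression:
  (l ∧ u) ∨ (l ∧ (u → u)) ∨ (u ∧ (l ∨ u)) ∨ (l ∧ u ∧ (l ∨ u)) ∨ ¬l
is always true.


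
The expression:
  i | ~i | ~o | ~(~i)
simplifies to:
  True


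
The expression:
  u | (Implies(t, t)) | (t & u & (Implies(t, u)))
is always true.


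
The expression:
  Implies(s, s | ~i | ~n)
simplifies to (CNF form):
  True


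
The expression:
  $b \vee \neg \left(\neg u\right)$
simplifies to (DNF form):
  $b \vee u$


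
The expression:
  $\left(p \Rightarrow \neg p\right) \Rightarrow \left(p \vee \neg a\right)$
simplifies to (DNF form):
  $p \vee \neg a$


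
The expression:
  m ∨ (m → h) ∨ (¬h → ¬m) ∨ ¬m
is always true.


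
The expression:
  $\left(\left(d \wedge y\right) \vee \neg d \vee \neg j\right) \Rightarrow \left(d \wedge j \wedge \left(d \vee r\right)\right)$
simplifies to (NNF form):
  $d \wedge j$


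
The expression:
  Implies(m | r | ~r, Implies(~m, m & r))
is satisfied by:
  {m: True}


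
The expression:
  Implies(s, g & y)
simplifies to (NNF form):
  ~s | (g & y)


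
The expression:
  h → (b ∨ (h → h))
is always true.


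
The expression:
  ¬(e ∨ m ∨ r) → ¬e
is always true.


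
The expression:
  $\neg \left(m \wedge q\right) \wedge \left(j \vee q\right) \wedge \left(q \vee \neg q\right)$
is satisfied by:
  {j: True, m: False, q: False}
  {q: True, j: True, m: False}
  {q: True, m: False, j: False}
  {j: True, m: True, q: False}


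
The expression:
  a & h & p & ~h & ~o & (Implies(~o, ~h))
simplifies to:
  False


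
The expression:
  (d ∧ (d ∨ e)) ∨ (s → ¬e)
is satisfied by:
  {d: True, s: False, e: False}
  {s: False, e: False, d: False}
  {d: True, e: True, s: False}
  {e: True, s: False, d: False}
  {d: True, s: True, e: False}
  {s: True, d: False, e: False}
  {d: True, e: True, s: True}


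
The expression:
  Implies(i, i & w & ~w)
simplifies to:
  ~i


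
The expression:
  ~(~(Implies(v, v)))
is always true.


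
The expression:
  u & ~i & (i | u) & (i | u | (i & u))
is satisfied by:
  {u: True, i: False}


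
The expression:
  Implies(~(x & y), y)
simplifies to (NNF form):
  y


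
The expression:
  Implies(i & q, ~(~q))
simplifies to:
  True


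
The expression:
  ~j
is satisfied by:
  {j: False}


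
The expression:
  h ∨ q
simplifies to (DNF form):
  h ∨ q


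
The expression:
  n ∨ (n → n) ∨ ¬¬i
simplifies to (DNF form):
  True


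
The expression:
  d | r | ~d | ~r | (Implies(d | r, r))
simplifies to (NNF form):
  True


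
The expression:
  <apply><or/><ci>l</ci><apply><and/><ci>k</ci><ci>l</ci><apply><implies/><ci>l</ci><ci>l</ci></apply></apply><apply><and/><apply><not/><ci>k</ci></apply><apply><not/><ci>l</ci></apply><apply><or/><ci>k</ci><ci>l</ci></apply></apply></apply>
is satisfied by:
  {l: True}


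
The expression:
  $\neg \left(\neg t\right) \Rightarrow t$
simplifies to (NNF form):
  $\text{True}$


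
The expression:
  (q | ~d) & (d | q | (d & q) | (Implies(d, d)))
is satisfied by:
  {q: True, d: False}
  {d: False, q: False}
  {d: True, q: True}


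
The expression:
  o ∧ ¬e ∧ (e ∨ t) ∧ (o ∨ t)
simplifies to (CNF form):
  o ∧ t ∧ ¬e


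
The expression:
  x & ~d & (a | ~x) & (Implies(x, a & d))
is never true.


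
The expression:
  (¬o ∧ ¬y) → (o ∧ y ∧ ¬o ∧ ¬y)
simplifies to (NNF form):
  o ∨ y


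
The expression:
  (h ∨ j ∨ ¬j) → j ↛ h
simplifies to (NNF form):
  j ∧ ¬h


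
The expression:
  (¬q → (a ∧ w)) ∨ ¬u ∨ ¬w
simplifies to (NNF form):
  a ∨ q ∨ ¬u ∨ ¬w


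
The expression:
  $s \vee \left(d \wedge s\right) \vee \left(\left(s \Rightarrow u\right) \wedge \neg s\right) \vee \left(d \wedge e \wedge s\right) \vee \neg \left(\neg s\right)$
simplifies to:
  $\text{True}$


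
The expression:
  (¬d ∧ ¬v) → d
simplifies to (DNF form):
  d ∨ v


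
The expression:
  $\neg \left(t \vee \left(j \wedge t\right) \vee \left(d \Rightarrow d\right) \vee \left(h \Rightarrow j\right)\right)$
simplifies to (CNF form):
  $\text{False}$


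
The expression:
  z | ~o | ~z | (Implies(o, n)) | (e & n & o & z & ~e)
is always true.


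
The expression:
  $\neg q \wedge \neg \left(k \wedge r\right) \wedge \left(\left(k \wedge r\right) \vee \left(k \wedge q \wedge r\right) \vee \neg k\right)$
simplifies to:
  $\neg k \wedge \neg q$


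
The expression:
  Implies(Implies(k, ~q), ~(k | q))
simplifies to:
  (k & q) | (~k & ~q)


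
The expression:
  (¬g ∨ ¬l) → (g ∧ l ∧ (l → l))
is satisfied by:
  {g: True, l: True}


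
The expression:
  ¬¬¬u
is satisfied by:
  {u: False}


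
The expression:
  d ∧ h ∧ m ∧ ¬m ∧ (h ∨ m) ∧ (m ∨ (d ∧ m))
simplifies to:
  False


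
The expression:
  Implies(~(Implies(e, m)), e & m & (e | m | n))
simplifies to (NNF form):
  m | ~e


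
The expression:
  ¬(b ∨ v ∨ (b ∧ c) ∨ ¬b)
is never true.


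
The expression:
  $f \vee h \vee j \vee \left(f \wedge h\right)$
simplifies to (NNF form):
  $f \vee h \vee j$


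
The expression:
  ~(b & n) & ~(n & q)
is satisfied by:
  {b: False, n: False, q: False}
  {q: True, b: False, n: False}
  {b: True, q: False, n: False}
  {q: True, b: True, n: False}
  {n: True, q: False, b: False}


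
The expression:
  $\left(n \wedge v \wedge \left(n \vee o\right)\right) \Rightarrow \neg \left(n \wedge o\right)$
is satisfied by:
  {v: False, o: False, n: False}
  {n: True, v: False, o: False}
  {o: True, v: False, n: False}
  {n: True, o: True, v: False}
  {v: True, n: False, o: False}
  {n: True, v: True, o: False}
  {o: True, v: True, n: False}


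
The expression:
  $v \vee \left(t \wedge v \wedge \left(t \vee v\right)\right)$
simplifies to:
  $v$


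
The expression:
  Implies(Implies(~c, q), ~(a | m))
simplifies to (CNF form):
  (~a | ~c) & (~a | ~q) & (~c | ~m) & (~m | ~q)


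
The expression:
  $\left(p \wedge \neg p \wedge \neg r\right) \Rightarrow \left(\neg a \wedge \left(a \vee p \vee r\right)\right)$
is always true.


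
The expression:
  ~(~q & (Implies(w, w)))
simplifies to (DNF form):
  q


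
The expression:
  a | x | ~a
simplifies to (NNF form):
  True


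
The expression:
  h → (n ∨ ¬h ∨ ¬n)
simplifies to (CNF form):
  True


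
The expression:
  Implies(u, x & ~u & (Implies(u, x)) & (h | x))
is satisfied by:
  {u: False}


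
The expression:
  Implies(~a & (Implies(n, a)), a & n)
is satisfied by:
  {n: True, a: True}
  {n: True, a: False}
  {a: True, n: False}


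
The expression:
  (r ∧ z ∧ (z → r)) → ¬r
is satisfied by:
  {z: False, r: False}
  {r: True, z: False}
  {z: True, r: False}


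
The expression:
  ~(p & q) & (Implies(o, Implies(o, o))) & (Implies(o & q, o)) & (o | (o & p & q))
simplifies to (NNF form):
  o & (~p | ~q)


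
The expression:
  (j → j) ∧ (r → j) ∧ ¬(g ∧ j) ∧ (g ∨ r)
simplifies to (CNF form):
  (g ∨ j) ∧ (r ∨ ¬j) ∧ (¬g ∨ ¬r)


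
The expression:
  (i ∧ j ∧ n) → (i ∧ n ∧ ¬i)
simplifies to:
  ¬i ∨ ¬j ∨ ¬n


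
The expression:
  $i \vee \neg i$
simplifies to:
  $\text{True}$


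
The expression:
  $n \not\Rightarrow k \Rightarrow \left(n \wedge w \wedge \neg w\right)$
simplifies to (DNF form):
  $k \vee \neg n$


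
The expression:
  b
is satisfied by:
  {b: True}


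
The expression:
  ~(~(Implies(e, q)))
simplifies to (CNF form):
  q | ~e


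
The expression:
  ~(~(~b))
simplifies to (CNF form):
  ~b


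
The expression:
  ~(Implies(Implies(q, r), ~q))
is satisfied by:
  {r: True, q: True}


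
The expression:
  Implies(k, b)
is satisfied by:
  {b: True, k: False}
  {k: False, b: False}
  {k: True, b: True}


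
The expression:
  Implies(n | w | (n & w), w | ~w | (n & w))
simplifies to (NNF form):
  True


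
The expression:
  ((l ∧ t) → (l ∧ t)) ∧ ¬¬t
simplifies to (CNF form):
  t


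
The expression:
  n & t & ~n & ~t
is never true.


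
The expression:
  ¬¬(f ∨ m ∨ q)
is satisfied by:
  {q: True, m: True, f: True}
  {q: True, m: True, f: False}
  {q: True, f: True, m: False}
  {q: True, f: False, m: False}
  {m: True, f: True, q: False}
  {m: True, f: False, q: False}
  {f: True, m: False, q: False}


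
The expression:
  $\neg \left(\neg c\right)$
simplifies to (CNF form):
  $c$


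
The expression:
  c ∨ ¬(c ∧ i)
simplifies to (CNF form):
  True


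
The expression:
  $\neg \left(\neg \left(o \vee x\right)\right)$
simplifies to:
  $o \vee x$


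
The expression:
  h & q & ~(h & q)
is never true.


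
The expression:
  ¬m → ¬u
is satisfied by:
  {m: True, u: False}
  {u: False, m: False}
  {u: True, m: True}


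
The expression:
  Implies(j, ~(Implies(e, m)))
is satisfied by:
  {e: True, j: False, m: False}
  {e: False, j: False, m: False}
  {m: True, e: True, j: False}
  {m: True, e: False, j: False}
  {j: True, e: True, m: False}


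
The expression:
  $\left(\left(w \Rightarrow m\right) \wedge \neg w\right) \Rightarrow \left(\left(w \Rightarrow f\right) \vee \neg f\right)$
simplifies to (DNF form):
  $\text{True}$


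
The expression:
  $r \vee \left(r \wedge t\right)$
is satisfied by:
  {r: True}


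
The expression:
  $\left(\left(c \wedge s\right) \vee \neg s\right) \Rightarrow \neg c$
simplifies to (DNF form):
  $\neg c$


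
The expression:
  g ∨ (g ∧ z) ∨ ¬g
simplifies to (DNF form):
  True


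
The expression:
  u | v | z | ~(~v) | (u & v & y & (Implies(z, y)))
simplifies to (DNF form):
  u | v | z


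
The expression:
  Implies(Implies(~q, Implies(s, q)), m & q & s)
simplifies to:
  s & (m | ~q)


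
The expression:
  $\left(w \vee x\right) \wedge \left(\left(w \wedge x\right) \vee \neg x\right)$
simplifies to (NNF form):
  $w$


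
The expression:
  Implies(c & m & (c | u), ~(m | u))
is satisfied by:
  {m: False, c: False}
  {c: True, m: False}
  {m: True, c: False}


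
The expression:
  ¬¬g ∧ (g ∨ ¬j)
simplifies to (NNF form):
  g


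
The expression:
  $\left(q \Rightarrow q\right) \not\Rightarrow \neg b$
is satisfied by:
  {b: True}


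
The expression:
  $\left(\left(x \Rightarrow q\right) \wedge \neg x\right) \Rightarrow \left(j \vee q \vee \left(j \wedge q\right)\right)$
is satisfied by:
  {x: True, q: True, j: True}
  {x: True, q: True, j: False}
  {x: True, j: True, q: False}
  {x: True, j: False, q: False}
  {q: True, j: True, x: False}
  {q: True, j: False, x: False}
  {j: True, q: False, x: False}


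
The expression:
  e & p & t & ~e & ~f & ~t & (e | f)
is never true.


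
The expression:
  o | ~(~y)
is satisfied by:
  {y: True, o: True}
  {y: True, o: False}
  {o: True, y: False}


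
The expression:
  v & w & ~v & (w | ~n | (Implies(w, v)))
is never true.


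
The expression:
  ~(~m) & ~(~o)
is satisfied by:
  {m: True, o: True}


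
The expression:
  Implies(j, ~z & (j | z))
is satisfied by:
  {z: False, j: False}
  {j: True, z: False}
  {z: True, j: False}


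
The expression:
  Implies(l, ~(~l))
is always true.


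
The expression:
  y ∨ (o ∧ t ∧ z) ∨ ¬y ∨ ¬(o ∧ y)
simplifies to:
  True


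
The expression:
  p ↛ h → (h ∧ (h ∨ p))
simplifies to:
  h ∨ ¬p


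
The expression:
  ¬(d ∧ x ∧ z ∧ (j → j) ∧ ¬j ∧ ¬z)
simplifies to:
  True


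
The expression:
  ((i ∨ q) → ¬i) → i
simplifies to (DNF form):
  i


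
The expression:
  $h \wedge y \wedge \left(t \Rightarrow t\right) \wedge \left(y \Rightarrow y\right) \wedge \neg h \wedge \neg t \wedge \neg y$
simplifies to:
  $\text{False}$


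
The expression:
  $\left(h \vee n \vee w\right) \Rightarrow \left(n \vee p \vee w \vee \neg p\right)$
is always true.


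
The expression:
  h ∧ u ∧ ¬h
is never true.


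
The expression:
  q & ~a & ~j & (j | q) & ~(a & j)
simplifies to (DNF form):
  q & ~a & ~j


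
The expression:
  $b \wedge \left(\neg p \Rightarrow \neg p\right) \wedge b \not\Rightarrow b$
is never true.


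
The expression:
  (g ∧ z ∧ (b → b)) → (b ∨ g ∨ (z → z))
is always true.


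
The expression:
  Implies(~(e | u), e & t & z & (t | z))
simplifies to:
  e | u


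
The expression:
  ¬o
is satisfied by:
  {o: False}


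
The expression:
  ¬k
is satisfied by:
  {k: False}


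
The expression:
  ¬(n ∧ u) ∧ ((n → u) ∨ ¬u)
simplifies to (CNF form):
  ¬n ∨ ¬u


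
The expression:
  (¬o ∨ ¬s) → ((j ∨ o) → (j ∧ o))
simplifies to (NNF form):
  (j ∧ o) ∨ (s ∧ ¬j) ∨ (¬j ∧ ¬o)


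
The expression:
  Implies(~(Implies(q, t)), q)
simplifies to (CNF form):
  True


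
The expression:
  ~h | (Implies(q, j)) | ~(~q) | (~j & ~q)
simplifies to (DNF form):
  True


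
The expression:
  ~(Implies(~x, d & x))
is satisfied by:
  {x: False}


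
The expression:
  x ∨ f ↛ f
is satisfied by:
  {x: True}


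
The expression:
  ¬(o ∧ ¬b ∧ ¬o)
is always true.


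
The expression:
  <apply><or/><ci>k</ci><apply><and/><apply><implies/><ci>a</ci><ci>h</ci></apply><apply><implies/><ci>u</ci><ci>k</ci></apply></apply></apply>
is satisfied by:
  {k: True, h: True, u: False, a: False}
  {k: True, u: False, h: False, a: False}
  {a: True, k: True, h: True, u: False}
  {a: True, k: True, u: False, h: False}
  {k: True, h: True, u: True, a: False}
  {k: True, u: True, h: False, a: False}
  {k: True, a: True, u: True, h: True}
  {k: True, a: True, u: True, h: False}
  {h: True, a: False, u: False, k: False}
  {a: False, u: False, h: False, k: False}
  {h: True, a: True, u: False, k: False}


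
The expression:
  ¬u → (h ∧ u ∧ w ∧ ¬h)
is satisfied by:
  {u: True}


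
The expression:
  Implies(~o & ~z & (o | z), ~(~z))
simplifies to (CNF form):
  True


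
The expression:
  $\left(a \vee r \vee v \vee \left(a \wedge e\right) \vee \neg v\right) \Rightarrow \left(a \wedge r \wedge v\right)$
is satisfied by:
  {r: True, a: True, v: True}


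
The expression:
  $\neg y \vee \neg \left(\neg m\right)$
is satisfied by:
  {m: True, y: False}
  {y: False, m: False}
  {y: True, m: True}


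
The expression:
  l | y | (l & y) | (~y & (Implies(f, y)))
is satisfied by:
  {y: True, l: True, f: False}
  {y: True, l: False, f: False}
  {l: True, y: False, f: False}
  {y: False, l: False, f: False}
  {f: True, y: True, l: True}
  {f: True, y: True, l: False}
  {f: True, l: True, y: False}


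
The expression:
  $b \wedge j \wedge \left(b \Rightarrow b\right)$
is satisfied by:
  {j: True, b: True}


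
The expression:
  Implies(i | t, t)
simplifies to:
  t | ~i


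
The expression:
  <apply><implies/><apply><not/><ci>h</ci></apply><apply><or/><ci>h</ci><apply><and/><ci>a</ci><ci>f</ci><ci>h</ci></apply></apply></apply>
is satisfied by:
  {h: True}


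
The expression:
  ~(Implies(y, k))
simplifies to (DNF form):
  y & ~k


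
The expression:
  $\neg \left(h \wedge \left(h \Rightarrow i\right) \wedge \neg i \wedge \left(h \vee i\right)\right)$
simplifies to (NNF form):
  $\text{True}$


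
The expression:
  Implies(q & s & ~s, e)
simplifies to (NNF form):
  True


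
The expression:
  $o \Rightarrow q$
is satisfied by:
  {q: True, o: False}
  {o: False, q: False}
  {o: True, q: True}


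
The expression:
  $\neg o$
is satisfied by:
  {o: False}


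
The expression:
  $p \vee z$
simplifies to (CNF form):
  $p \vee z$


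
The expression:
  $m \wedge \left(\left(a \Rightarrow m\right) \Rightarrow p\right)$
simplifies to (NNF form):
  $m \wedge p$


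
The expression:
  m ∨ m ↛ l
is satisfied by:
  {m: True}


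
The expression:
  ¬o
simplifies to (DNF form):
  ¬o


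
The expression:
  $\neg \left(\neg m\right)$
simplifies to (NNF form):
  $m$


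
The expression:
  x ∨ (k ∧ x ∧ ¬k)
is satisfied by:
  {x: True}


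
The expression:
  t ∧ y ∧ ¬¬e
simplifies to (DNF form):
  e ∧ t ∧ y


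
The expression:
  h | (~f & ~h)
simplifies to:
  h | ~f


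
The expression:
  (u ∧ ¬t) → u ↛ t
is always true.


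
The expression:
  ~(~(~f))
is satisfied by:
  {f: False}


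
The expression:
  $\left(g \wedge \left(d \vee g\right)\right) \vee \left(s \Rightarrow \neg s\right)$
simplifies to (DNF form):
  $g \vee \neg s$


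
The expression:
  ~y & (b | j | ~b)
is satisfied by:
  {y: False}


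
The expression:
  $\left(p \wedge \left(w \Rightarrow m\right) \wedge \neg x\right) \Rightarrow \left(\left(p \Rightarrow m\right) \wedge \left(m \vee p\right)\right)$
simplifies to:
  $m \vee w \vee x \vee \neg p$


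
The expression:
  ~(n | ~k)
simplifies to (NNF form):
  k & ~n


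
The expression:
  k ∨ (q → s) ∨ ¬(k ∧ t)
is always true.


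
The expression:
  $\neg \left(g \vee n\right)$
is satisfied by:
  {n: False, g: False}


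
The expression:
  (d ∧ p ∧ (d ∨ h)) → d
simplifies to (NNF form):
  True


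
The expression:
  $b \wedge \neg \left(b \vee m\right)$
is never true.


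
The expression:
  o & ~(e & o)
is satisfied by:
  {o: True, e: False}


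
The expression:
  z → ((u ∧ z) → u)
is always true.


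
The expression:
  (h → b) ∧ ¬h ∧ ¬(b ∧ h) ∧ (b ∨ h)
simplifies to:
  b ∧ ¬h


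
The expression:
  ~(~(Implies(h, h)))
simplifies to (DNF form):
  True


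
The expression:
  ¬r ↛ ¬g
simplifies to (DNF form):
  g ∧ ¬r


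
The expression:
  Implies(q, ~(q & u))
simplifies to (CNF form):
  ~q | ~u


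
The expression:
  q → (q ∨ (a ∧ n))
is always true.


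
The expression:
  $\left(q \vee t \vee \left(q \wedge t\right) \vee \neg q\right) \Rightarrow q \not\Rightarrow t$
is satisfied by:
  {q: True, t: False}


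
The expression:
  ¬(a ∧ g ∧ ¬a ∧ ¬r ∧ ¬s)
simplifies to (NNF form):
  True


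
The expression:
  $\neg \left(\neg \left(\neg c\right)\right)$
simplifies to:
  $\neg c$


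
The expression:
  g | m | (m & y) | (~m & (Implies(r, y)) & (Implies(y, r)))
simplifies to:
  g | m | (r & y) | (~r & ~y)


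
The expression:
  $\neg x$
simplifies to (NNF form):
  $\neg x$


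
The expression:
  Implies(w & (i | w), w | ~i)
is always true.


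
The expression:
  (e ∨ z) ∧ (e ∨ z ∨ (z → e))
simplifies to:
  e ∨ z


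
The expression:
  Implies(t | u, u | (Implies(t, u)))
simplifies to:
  u | ~t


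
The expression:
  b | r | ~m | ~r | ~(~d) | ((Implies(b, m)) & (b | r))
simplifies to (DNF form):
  True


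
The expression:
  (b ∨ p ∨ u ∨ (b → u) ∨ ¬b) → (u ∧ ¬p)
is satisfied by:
  {u: True, p: False}


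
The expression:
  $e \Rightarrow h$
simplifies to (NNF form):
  $h \vee \neg e$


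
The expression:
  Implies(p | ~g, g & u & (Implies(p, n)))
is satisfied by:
  {g: True, n: True, u: True, p: False}
  {g: True, n: True, u: False, p: False}
  {g: True, u: True, p: False, n: False}
  {g: True, u: False, p: False, n: False}
  {g: True, n: True, p: True, u: True}


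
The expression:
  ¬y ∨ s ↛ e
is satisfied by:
  {s: True, e: False, y: False}
  {e: False, y: False, s: False}
  {s: True, e: True, y: False}
  {e: True, s: False, y: False}
  {y: True, s: True, e: False}


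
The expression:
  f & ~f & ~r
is never true.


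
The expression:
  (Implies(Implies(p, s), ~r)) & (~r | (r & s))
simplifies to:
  ~r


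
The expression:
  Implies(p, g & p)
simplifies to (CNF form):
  g | ~p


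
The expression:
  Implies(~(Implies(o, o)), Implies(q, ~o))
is always true.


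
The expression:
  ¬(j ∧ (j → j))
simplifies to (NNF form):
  ¬j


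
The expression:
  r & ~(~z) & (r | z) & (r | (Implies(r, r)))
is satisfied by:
  {r: True, z: True}


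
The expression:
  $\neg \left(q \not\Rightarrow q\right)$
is always true.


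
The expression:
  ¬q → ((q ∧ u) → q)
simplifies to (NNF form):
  True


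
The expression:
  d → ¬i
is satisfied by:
  {d: False, i: False}
  {i: True, d: False}
  {d: True, i: False}


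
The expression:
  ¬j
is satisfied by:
  {j: False}


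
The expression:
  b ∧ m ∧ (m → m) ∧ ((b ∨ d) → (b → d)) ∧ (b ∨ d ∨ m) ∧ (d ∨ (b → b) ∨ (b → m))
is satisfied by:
  {m: True, b: True, d: True}


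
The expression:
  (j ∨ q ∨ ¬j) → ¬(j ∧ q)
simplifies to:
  ¬j ∨ ¬q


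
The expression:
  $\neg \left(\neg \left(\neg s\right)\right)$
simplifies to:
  $\neg s$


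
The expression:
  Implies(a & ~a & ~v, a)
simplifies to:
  True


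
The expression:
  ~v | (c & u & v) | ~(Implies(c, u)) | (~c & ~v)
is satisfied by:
  {c: True, v: False}
  {v: False, c: False}
  {v: True, c: True}


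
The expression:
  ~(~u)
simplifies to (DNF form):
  u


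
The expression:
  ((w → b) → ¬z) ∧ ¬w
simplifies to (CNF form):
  ¬w ∧ ¬z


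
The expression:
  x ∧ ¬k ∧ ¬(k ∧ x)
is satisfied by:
  {x: True, k: False}


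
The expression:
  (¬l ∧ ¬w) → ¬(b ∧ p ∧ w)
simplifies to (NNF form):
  True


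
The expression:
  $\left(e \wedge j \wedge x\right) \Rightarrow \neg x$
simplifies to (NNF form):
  $\neg e \vee \neg j \vee \neg x$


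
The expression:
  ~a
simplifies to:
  ~a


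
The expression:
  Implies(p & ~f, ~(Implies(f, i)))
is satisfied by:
  {f: True, p: False}
  {p: False, f: False}
  {p: True, f: True}


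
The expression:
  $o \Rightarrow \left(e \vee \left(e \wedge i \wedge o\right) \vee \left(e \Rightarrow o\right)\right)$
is always true.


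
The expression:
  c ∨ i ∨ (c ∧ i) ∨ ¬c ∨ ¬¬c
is always true.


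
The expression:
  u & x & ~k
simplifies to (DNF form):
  u & x & ~k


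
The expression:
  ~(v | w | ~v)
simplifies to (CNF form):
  False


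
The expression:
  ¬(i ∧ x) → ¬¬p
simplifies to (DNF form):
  p ∨ (i ∧ x)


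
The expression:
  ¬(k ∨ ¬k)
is never true.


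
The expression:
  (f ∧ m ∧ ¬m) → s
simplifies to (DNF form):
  True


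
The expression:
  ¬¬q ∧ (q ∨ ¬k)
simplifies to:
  q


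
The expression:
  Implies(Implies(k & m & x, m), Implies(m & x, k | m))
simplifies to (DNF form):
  True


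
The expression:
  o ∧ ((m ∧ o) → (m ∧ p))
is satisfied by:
  {p: True, o: True, m: False}
  {o: True, m: False, p: False}
  {p: True, m: True, o: True}


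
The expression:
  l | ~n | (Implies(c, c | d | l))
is always true.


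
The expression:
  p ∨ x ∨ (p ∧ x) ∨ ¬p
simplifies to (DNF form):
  True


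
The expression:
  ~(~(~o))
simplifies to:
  ~o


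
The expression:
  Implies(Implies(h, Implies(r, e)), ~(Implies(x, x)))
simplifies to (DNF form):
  h & r & ~e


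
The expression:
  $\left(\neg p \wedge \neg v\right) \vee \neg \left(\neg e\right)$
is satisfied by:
  {e: True, p: False, v: False}
  {e: True, v: True, p: False}
  {e: True, p: True, v: False}
  {e: True, v: True, p: True}
  {v: False, p: False, e: False}


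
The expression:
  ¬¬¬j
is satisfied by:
  {j: False}


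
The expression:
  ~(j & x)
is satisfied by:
  {x: False, j: False}
  {j: True, x: False}
  {x: True, j: False}


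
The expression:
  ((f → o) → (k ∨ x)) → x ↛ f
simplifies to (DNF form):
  (x ∧ ¬f) ∨ (¬f ∧ ¬k) ∨ (o ∧ x ∧ ¬f) ∨ (o ∧ x ∧ ¬x) ∨ (o ∧ ¬f ∧ ¬k) ∨ (o ∧ ¬k ∧ ¬x) ∨ (x ∧ ¬f ∧ ¬x) ∨ (¬f ∧ ¬k ∧ ¬x)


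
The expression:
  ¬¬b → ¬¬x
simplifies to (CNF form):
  x ∨ ¬b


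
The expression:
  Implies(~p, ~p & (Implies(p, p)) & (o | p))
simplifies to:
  o | p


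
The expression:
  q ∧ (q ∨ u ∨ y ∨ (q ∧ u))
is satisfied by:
  {q: True}


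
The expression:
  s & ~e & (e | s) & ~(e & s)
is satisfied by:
  {s: True, e: False}


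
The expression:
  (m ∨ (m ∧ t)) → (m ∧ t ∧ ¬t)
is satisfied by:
  {m: False}


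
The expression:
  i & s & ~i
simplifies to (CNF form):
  False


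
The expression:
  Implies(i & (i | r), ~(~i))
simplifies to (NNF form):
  True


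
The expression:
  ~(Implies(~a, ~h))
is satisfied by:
  {h: True, a: False}


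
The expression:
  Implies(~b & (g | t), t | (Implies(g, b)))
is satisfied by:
  {b: True, t: True, g: False}
  {b: True, g: False, t: False}
  {t: True, g: False, b: False}
  {t: False, g: False, b: False}
  {b: True, t: True, g: True}
  {b: True, g: True, t: False}
  {t: True, g: True, b: False}


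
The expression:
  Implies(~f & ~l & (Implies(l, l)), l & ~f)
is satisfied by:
  {l: True, f: True}
  {l: True, f: False}
  {f: True, l: False}


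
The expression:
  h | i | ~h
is always true.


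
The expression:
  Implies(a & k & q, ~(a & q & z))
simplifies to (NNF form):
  ~a | ~k | ~q | ~z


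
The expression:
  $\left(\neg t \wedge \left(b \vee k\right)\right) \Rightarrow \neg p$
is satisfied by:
  {t: True, k: False, p: False, b: False}
  {b: True, t: True, k: False, p: False}
  {t: True, k: True, p: False, b: False}
  {b: True, t: True, k: True, p: False}
  {b: False, k: False, p: False, t: False}
  {b: True, k: False, p: False, t: False}
  {k: True, b: False, p: False, t: False}
  {b: True, k: True, p: False, t: False}
  {p: True, t: True, b: False, k: False}
  {b: True, p: True, t: True, k: False}
  {p: True, t: True, k: True, b: False}
  {b: True, p: True, t: True, k: True}
  {p: True, t: False, k: False, b: False}


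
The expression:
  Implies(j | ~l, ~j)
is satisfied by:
  {j: False}


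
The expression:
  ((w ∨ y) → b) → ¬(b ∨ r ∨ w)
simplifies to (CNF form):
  ¬b ∧ (w ∨ y ∨ ¬r)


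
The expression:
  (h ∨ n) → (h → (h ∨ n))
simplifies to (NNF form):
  True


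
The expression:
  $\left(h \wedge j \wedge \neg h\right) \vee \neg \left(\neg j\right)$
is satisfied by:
  {j: True}


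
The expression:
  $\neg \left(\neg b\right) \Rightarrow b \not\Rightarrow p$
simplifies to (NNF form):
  $\neg b \vee \neg p$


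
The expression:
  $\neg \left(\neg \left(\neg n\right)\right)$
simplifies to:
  $\neg n$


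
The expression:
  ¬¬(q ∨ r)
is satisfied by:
  {r: True, q: True}
  {r: True, q: False}
  {q: True, r: False}


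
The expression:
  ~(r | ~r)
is never true.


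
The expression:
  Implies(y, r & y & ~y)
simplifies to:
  ~y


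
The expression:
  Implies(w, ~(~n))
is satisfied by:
  {n: True, w: False}
  {w: False, n: False}
  {w: True, n: True}


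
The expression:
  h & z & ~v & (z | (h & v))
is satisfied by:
  {h: True, z: True, v: False}


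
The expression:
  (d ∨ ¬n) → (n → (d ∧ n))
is always true.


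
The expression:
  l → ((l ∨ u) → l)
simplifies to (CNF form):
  True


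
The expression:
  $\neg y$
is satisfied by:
  {y: False}


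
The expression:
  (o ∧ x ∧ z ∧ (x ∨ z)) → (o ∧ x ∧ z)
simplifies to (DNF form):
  True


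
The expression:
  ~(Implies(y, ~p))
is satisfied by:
  {p: True, y: True}


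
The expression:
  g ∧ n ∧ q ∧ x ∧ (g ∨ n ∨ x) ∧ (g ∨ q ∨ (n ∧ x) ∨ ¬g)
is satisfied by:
  {g: True, x: True, q: True, n: True}


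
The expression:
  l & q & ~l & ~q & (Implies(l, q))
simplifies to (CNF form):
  False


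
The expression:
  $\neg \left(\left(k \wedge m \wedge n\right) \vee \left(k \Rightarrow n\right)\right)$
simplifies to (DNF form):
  $k \wedge \neg n$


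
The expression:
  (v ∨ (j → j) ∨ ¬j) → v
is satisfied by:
  {v: True}


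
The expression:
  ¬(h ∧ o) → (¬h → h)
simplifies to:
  h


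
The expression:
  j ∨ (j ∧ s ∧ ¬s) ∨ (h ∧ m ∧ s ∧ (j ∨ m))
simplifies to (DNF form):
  j ∨ (h ∧ m ∧ s)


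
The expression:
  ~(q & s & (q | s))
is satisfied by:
  {s: False, q: False}
  {q: True, s: False}
  {s: True, q: False}


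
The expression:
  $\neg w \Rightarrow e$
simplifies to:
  $e \vee w$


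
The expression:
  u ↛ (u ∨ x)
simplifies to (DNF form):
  False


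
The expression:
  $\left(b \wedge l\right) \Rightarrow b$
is always true.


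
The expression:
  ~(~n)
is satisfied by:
  {n: True}


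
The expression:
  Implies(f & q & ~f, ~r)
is always true.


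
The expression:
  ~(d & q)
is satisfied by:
  {q: False, d: False}
  {d: True, q: False}
  {q: True, d: False}


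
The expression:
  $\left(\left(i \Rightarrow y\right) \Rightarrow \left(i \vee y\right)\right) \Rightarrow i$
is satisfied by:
  {i: True, y: False}
  {y: False, i: False}
  {y: True, i: True}


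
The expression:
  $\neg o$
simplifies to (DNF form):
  $\neg o$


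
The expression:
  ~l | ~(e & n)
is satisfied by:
  {l: False, e: False, n: False}
  {n: True, l: False, e: False}
  {e: True, l: False, n: False}
  {n: True, e: True, l: False}
  {l: True, n: False, e: False}
  {n: True, l: True, e: False}
  {e: True, l: True, n: False}


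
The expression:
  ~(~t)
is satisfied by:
  {t: True}


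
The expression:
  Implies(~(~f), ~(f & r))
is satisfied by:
  {r: False, f: False}
  {f: True, r: False}
  {r: True, f: False}


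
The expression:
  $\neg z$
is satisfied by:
  {z: False}


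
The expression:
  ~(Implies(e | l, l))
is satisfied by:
  {e: True, l: False}


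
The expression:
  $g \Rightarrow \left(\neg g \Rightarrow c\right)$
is always true.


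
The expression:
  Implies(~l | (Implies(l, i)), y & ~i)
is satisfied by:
  {y: True, l: True, i: False}
  {y: True, i: False, l: False}
  {l: True, i: False, y: False}


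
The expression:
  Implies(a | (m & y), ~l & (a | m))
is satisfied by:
  {m: False, l: False, a: False, y: False}
  {y: True, m: False, l: False, a: False}
  {m: True, y: False, l: False, a: False}
  {y: True, m: True, l: False, a: False}
  {a: True, y: False, m: False, l: False}
  {a: True, y: True, m: False, l: False}
  {a: True, m: True, y: False, l: False}
  {a: True, y: True, m: True, l: False}
  {l: True, a: False, m: False, y: False}
  {l: True, y: True, a: False, m: False}
  {l: True, m: True, a: False, y: False}


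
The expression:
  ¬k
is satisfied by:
  {k: False}


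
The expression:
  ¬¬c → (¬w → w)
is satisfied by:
  {w: True, c: False}
  {c: False, w: False}
  {c: True, w: True}


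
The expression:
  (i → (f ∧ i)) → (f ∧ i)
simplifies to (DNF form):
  i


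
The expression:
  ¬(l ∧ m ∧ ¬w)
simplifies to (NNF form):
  w ∨ ¬l ∨ ¬m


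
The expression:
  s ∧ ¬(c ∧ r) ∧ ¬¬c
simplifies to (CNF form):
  c ∧ s ∧ ¬r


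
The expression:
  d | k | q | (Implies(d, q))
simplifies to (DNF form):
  True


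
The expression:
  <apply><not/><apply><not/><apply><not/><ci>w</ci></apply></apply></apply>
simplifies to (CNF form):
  <apply><not/><ci>w</ci></apply>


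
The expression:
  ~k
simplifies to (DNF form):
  ~k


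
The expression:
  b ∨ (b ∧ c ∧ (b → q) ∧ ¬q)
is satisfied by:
  {b: True}


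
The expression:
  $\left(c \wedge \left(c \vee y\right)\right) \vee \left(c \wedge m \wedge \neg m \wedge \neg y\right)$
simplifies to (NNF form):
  $c$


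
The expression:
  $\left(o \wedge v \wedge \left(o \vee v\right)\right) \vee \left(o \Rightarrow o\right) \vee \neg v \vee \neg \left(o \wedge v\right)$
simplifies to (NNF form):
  $\text{True}$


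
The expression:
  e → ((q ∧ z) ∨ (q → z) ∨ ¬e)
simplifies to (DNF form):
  z ∨ ¬e ∨ ¬q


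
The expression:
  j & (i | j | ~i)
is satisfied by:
  {j: True}


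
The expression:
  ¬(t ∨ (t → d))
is never true.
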